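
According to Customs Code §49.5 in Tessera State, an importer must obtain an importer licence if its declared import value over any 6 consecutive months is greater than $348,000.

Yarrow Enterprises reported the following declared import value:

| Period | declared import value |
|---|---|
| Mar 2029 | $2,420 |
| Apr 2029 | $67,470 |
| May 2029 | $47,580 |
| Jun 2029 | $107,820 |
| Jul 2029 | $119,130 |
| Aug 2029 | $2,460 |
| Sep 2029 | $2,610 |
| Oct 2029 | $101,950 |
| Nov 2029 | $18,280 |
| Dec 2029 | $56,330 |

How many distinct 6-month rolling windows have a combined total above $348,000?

Mar 2029–Aug 2029: $2,420 + $67,470 + $47,580 + $107,820 + $119,130 + $2,460 = $346,880 (under)
Apr 2029–Sep 2029: $67,470 + $47,580 + $107,820 + $119,130 + $2,460 + $2,610 = $347,070 (under)
May 2029–Oct 2029: $47,580 + $107,820 + $119,130 + $2,460 + $2,610 + $101,950 = $381,550 (over)
Jun 2029–Nov 2029: $107,820 + $119,130 + $2,460 + $2,610 + $101,950 + $18,280 = $352,250 (over)
Jul 2029–Dec 2029: $119,130 + $2,460 + $2,610 + $101,950 + $18,280 + $56,330 = $300,760 (under)
2 windows exceed the threshold.

2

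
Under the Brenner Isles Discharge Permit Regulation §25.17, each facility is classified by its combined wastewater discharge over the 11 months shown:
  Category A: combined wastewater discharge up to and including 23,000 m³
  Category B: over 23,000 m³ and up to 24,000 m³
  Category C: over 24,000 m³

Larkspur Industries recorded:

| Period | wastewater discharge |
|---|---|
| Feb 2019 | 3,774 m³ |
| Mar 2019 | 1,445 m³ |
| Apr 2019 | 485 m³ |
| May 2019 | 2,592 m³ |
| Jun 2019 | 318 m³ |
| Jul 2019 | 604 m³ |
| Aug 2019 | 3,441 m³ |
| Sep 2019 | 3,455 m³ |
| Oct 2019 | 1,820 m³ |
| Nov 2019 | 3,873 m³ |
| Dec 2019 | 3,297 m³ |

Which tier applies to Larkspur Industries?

Combined wastewater discharge: 3,774 m³ + 1,445 m³ + 485 m³ + 2,592 m³ + 318 m³ + 604 m³ + 3,441 m³ + 3,455 m³ + 1,820 m³ + 3,873 m³ + 3,297 m³ = 25,104 m³.
25,104 m³ > 24,000 m³, so Category C applies.

Category C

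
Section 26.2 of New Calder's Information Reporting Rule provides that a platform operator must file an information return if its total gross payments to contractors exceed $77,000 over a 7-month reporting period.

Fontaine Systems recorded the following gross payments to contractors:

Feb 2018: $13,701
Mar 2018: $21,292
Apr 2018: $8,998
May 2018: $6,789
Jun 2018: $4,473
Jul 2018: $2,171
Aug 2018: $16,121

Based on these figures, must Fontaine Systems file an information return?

Total gross payments to contractors: $13,701 + $21,292 + $8,998 + $6,789 + $4,473 + $2,171 + $16,121 = $73,545.
$73,545 ≤ $77,000, so the threshold is not exceeded.

No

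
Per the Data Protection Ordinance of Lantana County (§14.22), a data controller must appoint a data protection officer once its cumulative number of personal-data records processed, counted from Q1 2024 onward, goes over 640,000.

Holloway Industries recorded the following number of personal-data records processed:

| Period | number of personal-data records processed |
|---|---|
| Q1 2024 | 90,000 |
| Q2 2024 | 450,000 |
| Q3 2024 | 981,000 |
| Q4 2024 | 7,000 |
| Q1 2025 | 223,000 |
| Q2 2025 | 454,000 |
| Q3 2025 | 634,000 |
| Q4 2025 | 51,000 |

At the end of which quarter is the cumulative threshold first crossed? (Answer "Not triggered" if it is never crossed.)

Q3 2024

Through Q1 2024: 90,000
Through Q2 2024: 540,000
Through Q3 2024: 1,521,000 ← exceeds threshold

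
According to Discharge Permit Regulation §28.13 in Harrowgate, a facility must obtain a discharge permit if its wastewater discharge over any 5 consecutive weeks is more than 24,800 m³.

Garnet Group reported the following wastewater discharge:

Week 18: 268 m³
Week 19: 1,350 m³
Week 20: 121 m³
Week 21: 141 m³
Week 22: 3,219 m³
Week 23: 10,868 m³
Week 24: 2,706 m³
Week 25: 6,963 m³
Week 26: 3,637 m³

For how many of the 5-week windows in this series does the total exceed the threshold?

Week 18–Week 22: 268 m³ + 1,350 m³ + 121 m³ + 141 m³ + 3,219 m³ = 5,099 m³ (under)
Week 19–Week 23: 1,350 m³ + 121 m³ + 141 m³ + 3,219 m³ + 10,868 m³ = 15,699 m³ (under)
Week 20–Week 24: 121 m³ + 141 m³ + 3,219 m³ + 10,868 m³ + 2,706 m³ = 17,055 m³ (under)
Week 21–Week 25: 141 m³ + 3,219 m³ + 10,868 m³ + 2,706 m³ + 6,963 m³ = 23,897 m³ (under)
Week 22–Week 26: 3,219 m³ + 10,868 m³ + 2,706 m³ + 6,963 m³ + 3,637 m³ = 27,393 m³ (over)
1 window exceeds the threshold.

1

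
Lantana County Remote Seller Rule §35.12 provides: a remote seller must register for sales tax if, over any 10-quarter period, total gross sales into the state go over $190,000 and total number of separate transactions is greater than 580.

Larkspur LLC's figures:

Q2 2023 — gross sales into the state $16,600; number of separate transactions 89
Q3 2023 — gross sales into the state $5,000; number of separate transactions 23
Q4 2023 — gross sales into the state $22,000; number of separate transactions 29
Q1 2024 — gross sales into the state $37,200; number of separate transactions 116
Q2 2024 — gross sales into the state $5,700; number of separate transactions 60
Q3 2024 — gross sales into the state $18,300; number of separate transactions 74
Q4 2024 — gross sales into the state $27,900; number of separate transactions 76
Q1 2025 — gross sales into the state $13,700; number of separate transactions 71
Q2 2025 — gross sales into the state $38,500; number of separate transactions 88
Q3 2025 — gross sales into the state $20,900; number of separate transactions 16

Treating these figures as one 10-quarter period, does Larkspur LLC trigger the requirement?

Yes

Total gross sales into the state: $16,600 + $5,000 + $22,000 + $37,200 + $5,700 + $18,300 + $27,900 + $13,700 + $38,500 + $20,900 = $205,800 (> $190,000).
Total number of separate transactions: 89 + 23 + 29 + 116 + 60 + 74 + 76 + 71 + 88 + 16 = 642 (> 580).
The test is 'and': both thresholds are exceeded.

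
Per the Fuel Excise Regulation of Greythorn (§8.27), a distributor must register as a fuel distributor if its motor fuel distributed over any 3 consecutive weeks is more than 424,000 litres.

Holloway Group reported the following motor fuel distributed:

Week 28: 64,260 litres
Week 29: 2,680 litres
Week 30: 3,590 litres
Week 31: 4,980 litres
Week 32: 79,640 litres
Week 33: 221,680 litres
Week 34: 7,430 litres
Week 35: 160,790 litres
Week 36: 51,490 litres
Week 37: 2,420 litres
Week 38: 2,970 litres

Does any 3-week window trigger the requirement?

No

Week 28–Week 30: 64,260 litres + 2,680 litres + 3,590 litres = 70,530 litres (under)
Week 29–Week 31: 2,680 litres + 3,590 litres + 4,980 litres = 11,250 litres (under)
Week 30–Week 32: 3,590 litres + 4,980 litres + 79,640 litres = 88,210 litres (under)
Week 31–Week 33: 4,980 litres + 79,640 litres + 221,680 litres = 306,300 litres (under)
Week 32–Week 34: 79,640 litres + 221,680 litres + 7,430 litres = 308,750 litres (under)
Week 33–Week 35: 221,680 litres + 7,430 litres + 160,790 litres = 389,900 litres (under)
Week 34–Week 36: 7,430 litres + 160,790 litres + 51,490 litres = 219,710 litres (under)
Week 35–Week 37: 160,790 litres + 51,490 litres + 2,420 litres = 214,700 litres (under)
Week 36–Week 38: 51,490 litres + 2,420 litres + 2,970 litres = 56,880 litres (under)
No window exceeds 424,000 litres.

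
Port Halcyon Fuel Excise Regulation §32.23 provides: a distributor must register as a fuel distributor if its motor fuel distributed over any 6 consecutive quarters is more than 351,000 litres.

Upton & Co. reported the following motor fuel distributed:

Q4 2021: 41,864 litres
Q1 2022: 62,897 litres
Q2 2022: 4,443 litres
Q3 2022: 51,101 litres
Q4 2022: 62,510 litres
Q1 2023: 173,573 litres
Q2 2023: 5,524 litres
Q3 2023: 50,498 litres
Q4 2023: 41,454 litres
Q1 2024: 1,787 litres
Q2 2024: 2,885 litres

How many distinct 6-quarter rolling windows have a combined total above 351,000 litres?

Q4 2021–Q1 2023: 41,864 litres + 62,897 litres + 4,443 litres + 51,101 litres + 62,510 litres + 173,573 litres = 396,388 litres (over)
Q1 2022–Q2 2023: 62,897 litres + 4,443 litres + 51,101 litres + 62,510 litres + 173,573 litres + 5,524 litres = 360,048 litres (over)
Q2 2022–Q3 2023: 4,443 litres + 51,101 litres + 62,510 litres + 173,573 litres + 5,524 litres + 50,498 litres = 347,649 litres (under)
Q3 2022–Q4 2023: 51,101 litres + 62,510 litres + 173,573 litres + 5,524 litres + 50,498 litres + 41,454 litres = 384,660 litres (over)
Q4 2022–Q1 2024: 62,510 litres + 173,573 litres + 5,524 litres + 50,498 litres + 41,454 litres + 1,787 litres = 335,346 litres (under)
Q1 2023–Q2 2024: 173,573 litres + 5,524 litres + 50,498 litres + 41,454 litres + 1,787 litres + 2,885 litres = 275,721 litres (under)
3 windows exceed the threshold.

3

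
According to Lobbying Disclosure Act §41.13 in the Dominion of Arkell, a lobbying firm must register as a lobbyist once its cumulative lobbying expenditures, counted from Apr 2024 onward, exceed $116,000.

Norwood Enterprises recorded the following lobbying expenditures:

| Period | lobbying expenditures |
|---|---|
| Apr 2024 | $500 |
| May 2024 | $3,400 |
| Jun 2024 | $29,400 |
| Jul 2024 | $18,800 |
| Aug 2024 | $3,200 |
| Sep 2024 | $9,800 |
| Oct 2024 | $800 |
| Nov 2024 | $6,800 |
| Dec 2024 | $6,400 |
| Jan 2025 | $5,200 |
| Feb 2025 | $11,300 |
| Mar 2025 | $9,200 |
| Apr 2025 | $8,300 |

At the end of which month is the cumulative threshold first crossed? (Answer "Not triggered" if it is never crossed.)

Through Apr 2024: $500
Through May 2024: $3,900
Through Jun 2024: $33,300
Through Jul 2024: $52,100
Through Aug 2024: $55,300
Through Sep 2024: $65,100
Through Oct 2024: $65,900
Through Nov 2024: $72,700
Through Dec 2024: $79,100
Through Jan 2025: $84,300
Through Feb 2025: $95,600
Through Mar 2025: $104,800
Through Apr 2025: $113,100
Final cumulative total $113,100 ≤ $116,000; the threshold is never exceeded.

Not triggered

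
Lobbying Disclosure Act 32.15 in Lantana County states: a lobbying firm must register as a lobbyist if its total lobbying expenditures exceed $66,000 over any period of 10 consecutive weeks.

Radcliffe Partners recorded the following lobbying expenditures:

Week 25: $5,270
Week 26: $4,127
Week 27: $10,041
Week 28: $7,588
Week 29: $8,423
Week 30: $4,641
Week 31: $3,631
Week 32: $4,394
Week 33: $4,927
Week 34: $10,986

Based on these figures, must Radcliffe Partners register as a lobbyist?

No

Total lobbying expenditures: $5,270 + $4,127 + $10,041 + $7,588 + $8,423 + $4,641 + $3,631 + $4,394 + $4,927 + $10,986 = $64,028.
$64,028 ≤ $66,000, so the threshold is not exceeded.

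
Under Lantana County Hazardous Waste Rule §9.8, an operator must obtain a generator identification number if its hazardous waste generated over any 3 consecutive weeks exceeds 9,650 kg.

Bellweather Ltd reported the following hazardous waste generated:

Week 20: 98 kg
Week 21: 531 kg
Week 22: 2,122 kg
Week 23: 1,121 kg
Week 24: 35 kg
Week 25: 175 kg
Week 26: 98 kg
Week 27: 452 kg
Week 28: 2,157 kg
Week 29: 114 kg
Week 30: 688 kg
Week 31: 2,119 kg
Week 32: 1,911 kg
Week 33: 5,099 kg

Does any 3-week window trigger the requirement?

No

Week 20–Week 22: 98 kg + 531 kg + 2,122 kg = 2,751 kg (under)
Week 21–Week 23: 531 kg + 2,122 kg + 1,121 kg = 3,774 kg (under)
Week 22–Week 24: 2,122 kg + 1,121 kg + 35 kg = 3,278 kg (under)
Week 23–Week 25: 1,121 kg + 35 kg + 175 kg = 1,331 kg (under)
Week 24–Week 26: 35 kg + 175 kg + 98 kg = 308 kg (under)
Week 25–Week 27: 175 kg + 98 kg + 452 kg = 725 kg (under)
Week 26–Week 28: 98 kg + 452 kg + 2,157 kg = 2,707 kg (under)
Week 27–Week 29: 452 kg + 2,157 kg + 114 kg = 2,723 kg (under)
Week 28–Week 30: 2,157 kg + 114 kg + 688 kg = 2,959 kg (under)
Week 29–Week 31: 114 kg + 688 kg + 2,119 kg = 2,921 kg (under)
Week 30–Week 32: 688 kg + 2,119 kg + 1,911 kg = 4,718 kg (under)
Week 31–Week 33: 2,119 kg + 1,911 kg + 5,099 kg = 9,129 kg (under)
No window exceeds 9,650 kg.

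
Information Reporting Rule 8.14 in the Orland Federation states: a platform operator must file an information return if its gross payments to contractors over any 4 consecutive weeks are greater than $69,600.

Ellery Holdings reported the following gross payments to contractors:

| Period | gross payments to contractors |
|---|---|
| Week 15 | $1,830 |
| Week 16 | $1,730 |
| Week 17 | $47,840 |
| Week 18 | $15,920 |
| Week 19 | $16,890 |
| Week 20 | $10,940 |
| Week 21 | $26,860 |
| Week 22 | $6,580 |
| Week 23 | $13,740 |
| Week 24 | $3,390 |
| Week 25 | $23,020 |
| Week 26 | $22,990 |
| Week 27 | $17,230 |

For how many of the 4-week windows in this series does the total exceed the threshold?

Week 15–Week 18: $1,830 + $1,730 + $47,840 + $15,920 = $67,320 (under)
Week 16–Week 19: $1,730 + $47,840 + $15,920 + $16,890 = $82,380 (over)
Week 17–Week 20: $47,840 + $15,920 + $16,890 + $10,940 = $91,590 (over)
Week 18–Week 21: $15,920 + $16,890 + $10,940 + $26,860 = $70,610 (over)
Week 19–Week 22: $16,890 + $10,940 + $26,860 + $6,580 = $61,270 (under)
Week 20–Week 23: $10,940 + $26,860 + $6,580 + $13,740 = $58,120 (under)
Week 21–Week 24: $26,860 + $6,580 + $13,740 + $3,390 = $50,570 (under)
Week 22–Week 25: $6,580 + $13,740 + $3,390 + $23,020 = $46,730 (under)
Week 23–Week 26: $13,740 + $3,390 + $23,020 + $22,990 = $63,140 (under)
Week 24–Week 27: $3,390 + $23,020 + $22,990 + $17,230 = $66,630 (under)
3 windows exceed the threshold.

3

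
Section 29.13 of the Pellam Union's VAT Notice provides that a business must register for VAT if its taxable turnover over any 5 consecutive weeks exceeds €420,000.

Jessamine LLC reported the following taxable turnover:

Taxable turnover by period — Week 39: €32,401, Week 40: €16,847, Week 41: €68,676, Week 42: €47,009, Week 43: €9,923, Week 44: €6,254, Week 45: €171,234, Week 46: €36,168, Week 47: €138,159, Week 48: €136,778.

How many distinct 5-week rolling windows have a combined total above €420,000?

1

Week 39–Week 43: €32,401 + €16,847 + €68,676 + €47,009 + €9,923 = €174,856 (under)
Week 40–Week 44: €16,847 + €68,676 + €47,009 + €9,923 + €6,254 = €148,709 (under)
Week 41–Week 45: €68,676 + €47,009 + €9,923 + €6,254 + €171,234 = €303,096 (under)
Week 42–Week 46: €47,009 + €9,923 + €6,254 + €171,234 + €36,168 = €270,588 (under)
Week 43–Week 47: €9,923 + €6,254 + €171,234 + €36,168 + €138,159 = €361,738 (under)
Week 44–Week 48: €6,254 + €171,234 + €36,168 + €138,159 + €136,778 = €488,593 (over)
1 window exceeds the threshold.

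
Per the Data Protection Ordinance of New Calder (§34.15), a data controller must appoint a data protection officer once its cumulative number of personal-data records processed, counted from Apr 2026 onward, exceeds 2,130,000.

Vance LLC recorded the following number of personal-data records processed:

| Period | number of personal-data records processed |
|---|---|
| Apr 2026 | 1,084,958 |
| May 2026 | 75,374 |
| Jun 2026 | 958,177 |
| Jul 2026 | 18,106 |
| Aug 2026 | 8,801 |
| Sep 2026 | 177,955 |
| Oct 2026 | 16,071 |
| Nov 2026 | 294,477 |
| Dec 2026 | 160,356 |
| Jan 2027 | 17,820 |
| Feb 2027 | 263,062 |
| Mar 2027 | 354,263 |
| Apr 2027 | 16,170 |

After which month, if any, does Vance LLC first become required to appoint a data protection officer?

Through Apr 2026: 1,084,958
Through May 2026: 1,160,332
Through Jun 2026: 2,118,509
Through Jul 2026: 2,136,615 ← exceeds threshold

Jul 2026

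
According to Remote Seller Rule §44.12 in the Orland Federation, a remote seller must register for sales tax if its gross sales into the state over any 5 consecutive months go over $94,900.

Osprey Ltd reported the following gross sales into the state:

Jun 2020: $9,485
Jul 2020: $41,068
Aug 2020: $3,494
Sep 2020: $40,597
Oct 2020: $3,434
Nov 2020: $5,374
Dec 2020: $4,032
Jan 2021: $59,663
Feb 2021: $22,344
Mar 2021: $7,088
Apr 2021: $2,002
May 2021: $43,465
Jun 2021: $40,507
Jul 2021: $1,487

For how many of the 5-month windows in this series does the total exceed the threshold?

6

Jun 2020–Oct 2020: $9,485 + $41,068 + $3,494 + $40,597 + $3,434 = $98,078 (over)
Jul 2020–Nov 2020: $41,068 + $3,494 + $40,597 + $3,434 + $5,374 = $93,967 (under)
Aug 2020–Dec 2020: $3,494 + $40,597 + $3,434 + $5,374 + $4,032 = $56,931 (under)
Sep 2020–Jan 2021: $40,597 + $3,434 + $5,374 + $4,032 + $59,663 = $113,100 (over)
Oct 2020–Feb 2021: $3,434 + $5,374 + $4,032 + $59,663 + $22,344 = $94,847 (under)
Nov 2020–Mar 2021: $5,374 + $4,032 + $59,663 + $22,344 + $7,088 = $98,501 (over)
Dec 2020–Apr 2021: $4,032 + $59,663 + $22,344 + $7,088 + $2,002 = $95,129 (over)
Jan 2021–May 2021: $59,663 + $22,344 + $7,088 + $2,002 + $43,465 = $134,562 (over)
Feb 2021–Jun 2021: $22,344 + $7,088 + $2,002 + $43,465 + $40,507 = $115,406 (over)
Mar 2021–Jul 2021: $7,088 + $2,002 + $43,465 + $40,507 + $1,487 = $94,549 (under)
6 windows exceed the threshold.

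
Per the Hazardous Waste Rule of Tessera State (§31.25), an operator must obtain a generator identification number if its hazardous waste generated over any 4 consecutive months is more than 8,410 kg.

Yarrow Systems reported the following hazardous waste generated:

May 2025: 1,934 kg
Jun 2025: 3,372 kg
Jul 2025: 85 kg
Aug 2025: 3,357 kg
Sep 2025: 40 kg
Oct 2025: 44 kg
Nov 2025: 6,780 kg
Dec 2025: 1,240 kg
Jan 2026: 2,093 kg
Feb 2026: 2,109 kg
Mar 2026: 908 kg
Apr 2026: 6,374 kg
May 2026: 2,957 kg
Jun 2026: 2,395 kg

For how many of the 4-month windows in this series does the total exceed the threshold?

May 2025–Aug 2025: 1,934 kg + 3,372 kg + 85 kg + 3,357 kg = 8,748 kg (over)
Jun 2025–Sep 2025: 3,372 kg + 85 kg + 3,357 kg + 40 kg = 6,854 kg (under)
Jul 2025–Oct 2025: 85 kg + 3,357 kg + 40 kg + 44 kg = 3,526 kg (under)
Aug 2025–Nov 2025: 3,357 kg + 40 kg + 44 kg + 6,780 kg = 10,221 kg (over)
Sep 2025–Dec 2025: 40 kg + 44 kg + 6,780 kg + 1,240 kg = 8,104 kg (under)
Oct 2025–Jan 2026: 44 kg + 6,780 kg + 1,240 kg + 2,093 kg = 10,157 kg (over)
Nov 2025–Feb 2026: 6,780 kg + 1,240 kg + 2,093 kg + 2,109 kg = 12,222 kg (over)
Dec 2025–Mar 2026: 1,240 kg + 2,093 kg + 2,109 kg + 908 kg = 6,350 kg (under)
Jan 2026–Apr 2026: 2,093 kg + 2,109 kg + 908 kg + 6,374 kg = 11,484 kg (over)
Feb 2026–May 2026: 2,109 kg + 908 kg + 6,374 kg + 2,957 kg = 12,348 kg (over)
Mar 2026–Jun 2026: 908 kg + 6,374 kg + 2,957 kg + 2,395 kg = 12,634 kg (over)
7 windows exceed the threshold.

7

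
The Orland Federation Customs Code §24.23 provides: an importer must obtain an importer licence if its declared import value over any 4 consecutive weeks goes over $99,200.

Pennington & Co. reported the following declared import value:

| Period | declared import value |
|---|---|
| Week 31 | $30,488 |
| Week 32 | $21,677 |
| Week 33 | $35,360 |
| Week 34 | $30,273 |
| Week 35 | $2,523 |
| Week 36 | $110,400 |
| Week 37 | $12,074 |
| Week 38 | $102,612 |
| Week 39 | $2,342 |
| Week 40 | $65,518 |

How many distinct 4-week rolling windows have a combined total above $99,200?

Week 31–Week 34: $30,488 + $21,677 + $35,360 + $30,273 = $117,798 (over)
Week 32–Week 35: $21,677 + $35,360 + $30,273 + $2,523 = $89,833 (under)
Week 33–Week 36: $35,360 + $30,273 + $2,523 + $110,400 = $178,556 (over)
Week 34–Week 37: $30,273 + $2,523 + $110,400 + $12,074 = $155,270 (over)
Week 35–Week 38: $2,523 + $110,400 + $12,074 + $102,612 = $227,609 (over)
Week 36–Week 39: $110,400 + $12,074 + $102,612 + $2,342 = $227,428 (over)
Week 37–Week 40: $12,074 + $102,612 + $2,342 + $65,518 = $182,546 (over)
6 windows exceed the threshold.

6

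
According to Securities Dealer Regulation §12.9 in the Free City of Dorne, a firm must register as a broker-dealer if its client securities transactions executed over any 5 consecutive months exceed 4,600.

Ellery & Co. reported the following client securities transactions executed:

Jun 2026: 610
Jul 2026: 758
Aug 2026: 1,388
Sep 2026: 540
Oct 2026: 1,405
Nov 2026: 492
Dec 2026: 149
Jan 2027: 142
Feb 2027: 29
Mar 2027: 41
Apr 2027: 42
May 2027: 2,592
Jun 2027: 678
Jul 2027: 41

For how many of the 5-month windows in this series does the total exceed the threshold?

Jun 2026–Oct 2026: 610 + 758 + 1,388 + 540 + 1,405 = 4,701 (over)
Jul 2026–Nov 2026: 758 + 1,388 + 540 + 1,405 + 492 = 4,583 (under)
Aug 2026–Dec 2026: 1,388 + 540 + 1,405 + 492 + 149 = 3,974 (under)
Sep 2026–Jan 2027: 540 + 1,405 + 492 + 149 + 142 = 2,728 (under)
Oct 2026–Feb 2027: 1,405 + 492 + 149 + 142 + 29 = 2,217 (under)
Nov 2026–Mar 2027: 492 + 149 + 142 + 29 + 41 = 853 (under)
Dec 2026–Apr 2027: 149 + 142 + 29 + 41 + 42 = 403 (under)
Jan 2027–May 2027: 142 + 29 + 41 + 42 + 2,592 = 2,846 (under)
Feb 2027–Jun 2027: 29 + 41 + 42 + 2,592 + 678 = 3,382 (under)
Mar 2027–Jul 2027: 41 + 42 + 2,592 + 678 + 41 = 3,394 (under)
1 window exceeds the threshold.

1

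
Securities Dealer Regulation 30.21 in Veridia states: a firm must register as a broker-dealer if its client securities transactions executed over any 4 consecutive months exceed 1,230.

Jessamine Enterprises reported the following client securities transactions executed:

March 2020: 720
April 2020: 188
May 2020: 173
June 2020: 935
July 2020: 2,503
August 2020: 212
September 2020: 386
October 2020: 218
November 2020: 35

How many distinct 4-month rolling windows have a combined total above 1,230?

5

March 2020–June 2020: 720 + 188 + 173 + 935 = 2,016 (over)
April 2020–July 2020: 188 + 173 + 935 + 2,503 = 3,799 (over)
May 2020–August 2020: 173 + 935 + 2,503 + 212 = 3,823 (over)
June 2020–September 2020: 935 + 2,503 + 212 + 386 = 4,036 (over)
July 2020–October 2020: 2,503 + 212 + 386 + 218 = 3,319 (over)
August 2020–November 2020: 212 + 386 + 218 + 35 = 851 (under)
5 windows exceed the threshold.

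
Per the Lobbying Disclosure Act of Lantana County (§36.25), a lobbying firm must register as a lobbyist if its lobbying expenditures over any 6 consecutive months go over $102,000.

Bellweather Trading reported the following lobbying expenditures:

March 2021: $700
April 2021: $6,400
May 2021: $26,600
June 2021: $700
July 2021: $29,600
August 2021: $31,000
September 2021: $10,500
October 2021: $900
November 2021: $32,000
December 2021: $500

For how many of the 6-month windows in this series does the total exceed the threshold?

3

March 2021–August 2021: $700 + $6,400 + $26,600 + $700 + $29,600 + $31,000 = $95,000 (under)
April 2021–September 2021: $6,400 + $26,600 + $700 + $29,600 + $31,000 + $10,500 = $104,800 (over)
May 2021–October 2021: $26,600 + $700 + $29,600 + $31,000 + $10,500 + $900 = $99,300 (under)
June 2021–November 2021: $700 + $29,600 + $31,000 + $10,500 + $900 + $32,000 = $104,700 (over)
July 2021–December 2021: $29,600 + $31,000 + $10,500 + $900 + $32,000 + $500 = $104,500 (over)
3 windows exceed the threshold.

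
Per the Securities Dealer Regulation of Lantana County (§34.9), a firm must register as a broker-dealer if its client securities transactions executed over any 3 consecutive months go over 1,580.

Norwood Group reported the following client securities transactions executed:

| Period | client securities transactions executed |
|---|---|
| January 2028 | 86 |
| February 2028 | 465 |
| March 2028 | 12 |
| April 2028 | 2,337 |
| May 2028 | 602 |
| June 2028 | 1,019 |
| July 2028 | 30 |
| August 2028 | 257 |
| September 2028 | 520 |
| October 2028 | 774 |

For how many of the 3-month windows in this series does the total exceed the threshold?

4

January 2028–March 2028: 86 + 465 + 12 = 563 (under)
February 2028–April 2028: 465 + 12 + 2,337 = 2,814 (over)
March 2028–May 2028: 12 + 2,337 + 602 = 2,951 (over)
April 2028–June 2028: 2,337 + 602 + 1,019 = 3,958 (over)
May 2028–July 2028: 602 + 1,019 + 30 = 1,651 (over)
June 2028–August 2028: 1,019 + 30 + 257 = 1,306 (under)
July 2028–September 2028: 30 + 257 + 520 = 807 (under)
August 2028–October 2028: 257 + 520 + 774 = 1,551 (under)
4 windows exceed the threshold.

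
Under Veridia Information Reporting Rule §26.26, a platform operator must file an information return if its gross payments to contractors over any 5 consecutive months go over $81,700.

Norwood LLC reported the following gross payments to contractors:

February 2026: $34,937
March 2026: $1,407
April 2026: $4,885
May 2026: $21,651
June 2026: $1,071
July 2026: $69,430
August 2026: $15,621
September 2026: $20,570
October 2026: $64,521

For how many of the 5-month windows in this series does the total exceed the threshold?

February 2026–June 2026: $34,937 + $1,407 + $4,885 + $21,651 + $1,071 = $63,951 (under)
March 2026–July 2026: $1,407 + $4,885 + $21,651 + $1,071 + $69,430 = $98,444 (over)
April 2026–August 2026: $4,885 + $21,651 + $1,071 + $69,430 + $15,621 = $112,658 (over)
May 2026–September 2026: $21,651 + $1,071 + $69,430 + $15,621 + $20,570 = $128,343 (over)
June 2026–October 2026: $1,071 + $69,430 + $15,621 + $20,570 + $64,521 = $171,213 (over)
4 windows exceed the threshold.

4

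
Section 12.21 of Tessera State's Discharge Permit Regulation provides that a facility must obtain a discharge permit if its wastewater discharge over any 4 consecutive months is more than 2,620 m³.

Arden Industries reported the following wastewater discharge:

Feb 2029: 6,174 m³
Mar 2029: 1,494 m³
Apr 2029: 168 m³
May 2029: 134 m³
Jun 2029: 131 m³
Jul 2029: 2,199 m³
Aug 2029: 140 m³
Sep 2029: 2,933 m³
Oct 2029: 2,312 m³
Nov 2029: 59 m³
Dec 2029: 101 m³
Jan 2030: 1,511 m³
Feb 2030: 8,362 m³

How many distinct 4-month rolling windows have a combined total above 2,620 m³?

8

Feb 2029–May 2029: 6,174 m³ + 1,494 m³ + 168 m³ + 134 m³ = 7,970 m³ (over)
Mar 2029–Jun 2029: 1,494 m³ + 168 m³ + 134 m³ + 131 m³ = 1,927 m³ (under)
Apr 2029–Jul 2029: 168 m³ + 134 m³ + 131 m³ + 2,199 m³ = 2,632 m³ (over)
May 2029–Aug 2029: 134 m³ + 131 m³ + 2,199 m³ + 140 m³ = 2,604 m³ (under)
Jun 2029–Sep 2029: 131 m³ + 2,199 m³ + 140 m³ + 2,933 m³ = 5,403 m³ (over)
Jul 2029–Oct 2029: 2,199 m³ + 140 m³ + 2,933 m³ + 2,312 m³ = 7,584 m³ (over)
Aug 2029–Nov 2029: 140 m³ + 2,933 m³ + 2,312 m³ + 59 m³ = 5,444 m³ (over)
Sep 2029–Dec 2029: 2,933 m³ + 2,312 m³ + 59 m³ + 101 m³ = 5,405 m³ (over)
Oct 2029–Jan 2030: 2,312 m³ + 59 m³ + 101 m³ + 1,511 m³ = 3,983 m³ (over)
Nov 2029–Feb 2030: 59 m³ + 101 m³ + 1,511 m³ + 8,362 m³ = 10,033 m³ (over)
8 windows exceed the threshold.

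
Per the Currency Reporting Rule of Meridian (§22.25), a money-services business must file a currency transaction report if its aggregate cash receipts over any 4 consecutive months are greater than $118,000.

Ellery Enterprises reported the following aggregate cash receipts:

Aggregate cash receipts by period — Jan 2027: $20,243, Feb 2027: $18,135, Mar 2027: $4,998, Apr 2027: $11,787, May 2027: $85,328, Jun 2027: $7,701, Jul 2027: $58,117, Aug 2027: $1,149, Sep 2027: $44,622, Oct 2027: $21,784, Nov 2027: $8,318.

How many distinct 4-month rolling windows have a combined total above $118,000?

4

Jan 2027–Apr 2027: $20,243 + $18,135 + $4,998 + $11,787 = $55,163 (under)
Feb 2027–May 2027: $18,135 + $4,998 + $11,787 + $85,328 = $120,248 (over)
Mar 2027–Jun 2027: $4,998 + $11,787 + $85,328 + $7,701 = $109,814 (under)
Apr 2027–Jul 2027: $11,787 + $85,328 + $7,701 + $58,117 = $162,933 (over)
May 2027–Aug 2027: $85,328 + $7,701 + $58,117 + $1,149 = $152,295 (over)
Jun 2027–Sep 2027: $7,701 + $58,117 + $1,149 + $44,622 = $111,589 (under)
Jul 2027–Oct 2027: $58,117 + $1,149 + $44,622 + $21,784 = $125,672 (over)
Aug 2027–Nov 2027: $1,149 + $44,622 + $21,784 + $8,318 = $75,873 (under)
4 windows exceed the threshold.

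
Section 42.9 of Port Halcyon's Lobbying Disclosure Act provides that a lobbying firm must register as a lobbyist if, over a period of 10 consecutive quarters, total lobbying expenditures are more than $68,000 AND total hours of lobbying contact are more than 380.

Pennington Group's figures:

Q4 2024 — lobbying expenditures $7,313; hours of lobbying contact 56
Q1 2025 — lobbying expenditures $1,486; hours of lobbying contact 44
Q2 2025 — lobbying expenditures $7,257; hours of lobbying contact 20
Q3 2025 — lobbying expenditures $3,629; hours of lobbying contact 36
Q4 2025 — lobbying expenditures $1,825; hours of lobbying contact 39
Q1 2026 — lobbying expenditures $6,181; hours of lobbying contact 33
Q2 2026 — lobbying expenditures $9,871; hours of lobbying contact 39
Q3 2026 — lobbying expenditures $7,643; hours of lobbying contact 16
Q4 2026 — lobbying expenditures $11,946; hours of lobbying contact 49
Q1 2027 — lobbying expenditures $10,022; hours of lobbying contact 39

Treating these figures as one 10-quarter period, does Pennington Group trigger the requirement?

Total lobbying expenditures: $7,313 + $1,486 + $7,257 + $3,629 + $1,825 + $6,181 + $9,871 + $7,643 + $11,946 + $10,022 = $67,173 (≤ $68,000).
Total hours of lobbying contact: 56 + 44 + 20 + 36 + 39 + 33 + 39 + 16 + 49 + 39 = 371 (≤ 380).
The test is 'and': the rule requires both, and at least one is not exceeded.

No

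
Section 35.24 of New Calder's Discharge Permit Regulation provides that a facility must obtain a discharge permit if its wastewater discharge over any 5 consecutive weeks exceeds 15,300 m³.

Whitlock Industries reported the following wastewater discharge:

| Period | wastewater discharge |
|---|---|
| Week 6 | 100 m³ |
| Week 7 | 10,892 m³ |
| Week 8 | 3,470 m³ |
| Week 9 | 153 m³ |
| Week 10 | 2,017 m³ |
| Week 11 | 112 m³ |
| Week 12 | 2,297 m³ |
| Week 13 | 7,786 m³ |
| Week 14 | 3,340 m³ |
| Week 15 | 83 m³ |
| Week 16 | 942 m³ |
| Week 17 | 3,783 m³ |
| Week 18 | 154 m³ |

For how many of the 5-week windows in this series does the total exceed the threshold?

4

Week 6–Week 10: 100 m³ + 10,892 m³ + 3,470 m³ + 153 m³ + 2,017 m³ = 16,632 m³ (over)
Week 7–Week 11: 10,892 m³ + 3,470 m³ + 153 m³ + 2,017 m³ + 112 m³ = 16,644 m³ (over)
Week 8–Week 12: 3,470 m³ + 153 m³ + 2,017 m³ + 112 m³ + 2,297 m³ = 8,049 m³ (under)
Week 9–Week 13: 153 m³ + 2,017 m³ + 112 m³ + 2,297 m³ + 7,786 m³ = 12,365 m³ (under)
Week 10–Week 14: 2,017 m³ + 112 m³ + 2,297 m³ + 7,786 m³ + 3,340 m³ = 15,552 m³ (over)
Week 11–Week 15: 112 m³ + 2,297 m³ + 7,786 m³ + 3,340 m³ + 83 m³ = 13,618 m³ (under)
Week 12–Week 16: 2,297 m³ + 7,786 m³ + 3,340 m³ + 83 m³ + 942 m³ = 14,448 m³ (under)
Week 13–Week 17: 7,786 m³ + 3,340 m³ + 83 m³ + 942 m³ + 3,783 m³ = 15,934 m³ (over)
Week 14–Week 18: 3,340 m³ + 83 m³ + 942 m³ + 3,783 m³ + 154 m³ = 8,302 m³ (under)
4 windows exceed the threshold.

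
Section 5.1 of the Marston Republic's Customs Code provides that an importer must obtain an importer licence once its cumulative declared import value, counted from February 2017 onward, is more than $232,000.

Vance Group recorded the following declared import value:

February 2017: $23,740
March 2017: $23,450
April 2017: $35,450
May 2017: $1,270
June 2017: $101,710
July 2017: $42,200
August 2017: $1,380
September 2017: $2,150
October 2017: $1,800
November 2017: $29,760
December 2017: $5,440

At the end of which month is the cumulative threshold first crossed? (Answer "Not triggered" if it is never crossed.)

Through February 2017: $23,740
Through March 2017: $47,190
Through April 2017: $82,640
Through May 2017: $83,910
Through June 2017: $185,620
Through July 2017: $227,820
Through August 2017: $229,200
Through September 2017: $231,350
Through October 2017: $233,150 ← exceeds threshold

October 2017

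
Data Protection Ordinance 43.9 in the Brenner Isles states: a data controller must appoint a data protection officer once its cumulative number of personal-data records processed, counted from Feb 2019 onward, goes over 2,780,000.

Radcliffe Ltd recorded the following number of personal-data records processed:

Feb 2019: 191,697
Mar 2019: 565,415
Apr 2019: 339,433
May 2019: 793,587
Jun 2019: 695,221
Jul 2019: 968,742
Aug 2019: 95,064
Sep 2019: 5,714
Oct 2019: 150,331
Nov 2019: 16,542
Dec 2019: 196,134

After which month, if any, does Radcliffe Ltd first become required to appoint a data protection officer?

Jul 2019

Through Feb 2019: 191,697
Through Mar 2019: 757,112
Through Apr 2019: 1,096,545
Through May 2019: 1,890,132
Through Jun 2019: 2,585,353
Through Jul 2019: 3,554,095 ← exceeds threshold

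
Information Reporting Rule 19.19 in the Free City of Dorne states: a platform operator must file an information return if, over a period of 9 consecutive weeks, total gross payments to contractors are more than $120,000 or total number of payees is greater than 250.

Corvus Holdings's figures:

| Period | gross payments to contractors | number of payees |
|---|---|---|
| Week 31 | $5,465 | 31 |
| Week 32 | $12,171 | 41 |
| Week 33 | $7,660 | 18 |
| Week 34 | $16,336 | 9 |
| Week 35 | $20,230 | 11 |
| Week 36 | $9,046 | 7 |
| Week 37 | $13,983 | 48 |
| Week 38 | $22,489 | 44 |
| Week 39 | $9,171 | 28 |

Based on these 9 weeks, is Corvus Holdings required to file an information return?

Total gross payments to contractors: $5,465 + $12,171 + $7,660 + $16,336 + $20,230 + $9,046 + $13,983 + $22,489 + $9,171 = $116,551 (≤ $120,000).
Total number of payees: 31 + 41 + 18 + 9 + 11 + 7 + 48 + 44 + 28 = 237 (≤ 250).
The test is 'or': neither threshold is exceeded.

No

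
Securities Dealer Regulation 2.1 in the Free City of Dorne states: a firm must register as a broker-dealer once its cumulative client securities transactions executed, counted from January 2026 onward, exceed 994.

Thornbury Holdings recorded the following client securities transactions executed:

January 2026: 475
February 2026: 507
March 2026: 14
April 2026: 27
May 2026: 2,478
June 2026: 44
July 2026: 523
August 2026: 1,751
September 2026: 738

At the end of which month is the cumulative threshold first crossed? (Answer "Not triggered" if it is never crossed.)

Through January 2026: 475
Through February 2026: 982
Through March 2026: 996 ← exceeds threshold

March 2026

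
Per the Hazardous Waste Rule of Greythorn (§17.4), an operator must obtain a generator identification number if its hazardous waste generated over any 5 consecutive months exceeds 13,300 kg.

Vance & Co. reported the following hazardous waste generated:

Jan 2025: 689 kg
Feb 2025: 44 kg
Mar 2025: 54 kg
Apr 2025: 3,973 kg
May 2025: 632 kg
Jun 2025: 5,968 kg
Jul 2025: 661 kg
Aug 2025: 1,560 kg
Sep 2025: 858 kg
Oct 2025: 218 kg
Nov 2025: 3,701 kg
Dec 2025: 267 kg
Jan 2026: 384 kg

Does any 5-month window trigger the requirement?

Jan 2025–May 2025: 689 kg + 44 kg + 54 kg + 3,973 kg + 632 kg = 5,392 kg (under)
Feb 2025–Jun 2025: 44 kg + 54 kg + 3,973 kg + 632 kg + 5,968 kg = 10,671 kg (under)
Mar 2025–Jul 2025: 54 kg + 3,973 kg + 632 kg + 5,968 kg + 661 kg = 11,288 kg (under)
Apr 2025–Aug 2025: 3,973 kg + 632 kg + 5,968 kg + 661 kg + 1,560 kg = 12,794 kg (under)
May 2025–Sep 2025: 632 kg + 5,968 kg + 661 kg + 1,560 kg + 858 kg = 9,679 kg (under)
Jun 2025–Oct 2025: 5,968 kg + 661 kg + 1,560 kg + 858 kg + 218 kg = 9,265 kg (under)
Jul 2025–Nov 2025: 661 kg + 1,560 kg + 858 kg + 218 kg + 3,701 kg = 6,998 kg (under)
Aug 2025–Dec 2025: 1,560 kg + 858 kg + 218 kg + 3,701 kg + 267 kg = 6,604 kg (under)
Sep 2025–Jan 2026: 858 kg + 218 kg + 3,701 kg + 267 kg + 384 kg = 5,428 kg (under)
No window exceeds 13,300 kg.

No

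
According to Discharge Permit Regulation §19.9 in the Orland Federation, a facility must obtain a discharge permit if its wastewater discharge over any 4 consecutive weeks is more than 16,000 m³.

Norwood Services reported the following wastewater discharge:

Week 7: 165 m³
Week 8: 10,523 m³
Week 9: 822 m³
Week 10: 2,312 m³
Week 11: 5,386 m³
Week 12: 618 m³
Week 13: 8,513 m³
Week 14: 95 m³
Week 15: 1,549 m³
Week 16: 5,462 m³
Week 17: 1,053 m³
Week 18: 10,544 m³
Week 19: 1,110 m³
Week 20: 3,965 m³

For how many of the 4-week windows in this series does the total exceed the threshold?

Week 7–Week 10: 165 m³ + 10,523 m³ + 822 m³ + 2,312 m³ = 13,822 m³ (under)
Week 8–Week 11: 10,523 m³ + 822 m³ + 2,312 m³ + 5,386 m³ = 19,043 m³ (over)
Week 9–Week 12: 822 m³ + 2,312 m³ + 5,386 m³ + 618 m³ = 9,138 m³ (under)
Week 10–Week 13: 2,312 m³ + 5,386 m³ + 618 m³ + 8,513 m³ = 16,829 m³ (over)
Week 11–Week 14: 5,386 m³ + 618 m³ + 8,513 m³ + 95 m³ = 14,612 m³ (under)
Week 12–Week 15: 618 m³ + 8,513 m³ + 95 m³ + 1,549 m³ = 10,775 m³ (under)
Week 13–Week 16: 8,513 m³ + 95 m³ + 1,549 m³ + 5,462 m³ = 15,619 m³ (under)
Week 14–Week 17: 95 m³ + 1,549 m³ + 5,462 m³ + 1,053 m³ = 8,159 m³ (under)
Week 15–Week 18: 1,549 m³ + 5,462 m³ + 1,053 m³ + 10,544 m³ = 18,608 m³ (over)
Week 16–Week 19: 5,462 m³ + 1,053 m³ + 10,544 m³ + 1,110 m³ = 18,169 m³ (over)
Week 17–Week 20: 1,053 m³ + 10,544 m³ + 1,110 m³ + 3,965 m³ = 16,672 m³ (over)
5 windows exceed the threshold.

5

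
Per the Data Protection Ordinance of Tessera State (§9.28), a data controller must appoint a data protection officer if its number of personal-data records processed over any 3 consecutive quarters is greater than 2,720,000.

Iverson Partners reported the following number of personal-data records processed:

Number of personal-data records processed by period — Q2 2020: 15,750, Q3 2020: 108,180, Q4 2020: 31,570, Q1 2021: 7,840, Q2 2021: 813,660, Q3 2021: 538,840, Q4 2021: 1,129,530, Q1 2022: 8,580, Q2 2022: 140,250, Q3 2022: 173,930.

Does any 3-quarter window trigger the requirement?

No

Q2 2020–Q4 2020: 15,750 + 108,180 + 31,570 = 155,500 (under)
Q3 2020–Q1 2021: 108,180 + 31,570 + 7,840 = 147,590 (under)
Q4 2020–Q2 2021: 31,570 + 7,840 + 813,660 = 853,070 (under)
Q1 2021–Q3 2021: 7,840 + 813,660 + 538,840 = 1,360,340 (under)
Q2 2021–Q4 2021: 813,660 + 538,840 + 1,129,530 = 2,482,030 (under)
Q3 2021–Q1 2022: 538,840 + 1,129,530 + 8,580 = 1,676,950 (under)
Q4 2021–Q2 2022: 1,129,530 + 8,580 + 140,250 = 1,278,360 (under)
Q1 2022–Q3 2022: 8,580 + 140,250 + 173,930 = 322,760 (under)
No window exceeds 2,720,000.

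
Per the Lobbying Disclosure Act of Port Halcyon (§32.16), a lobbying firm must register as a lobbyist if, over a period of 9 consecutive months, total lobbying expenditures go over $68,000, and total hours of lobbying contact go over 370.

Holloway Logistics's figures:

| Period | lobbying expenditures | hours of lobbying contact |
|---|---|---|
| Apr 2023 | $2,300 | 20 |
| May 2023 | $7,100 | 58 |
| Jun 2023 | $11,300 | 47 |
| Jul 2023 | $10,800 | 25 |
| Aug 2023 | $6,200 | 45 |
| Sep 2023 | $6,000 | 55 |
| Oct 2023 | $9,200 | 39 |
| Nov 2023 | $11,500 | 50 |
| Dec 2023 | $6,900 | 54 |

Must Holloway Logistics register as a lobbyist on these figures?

Total lobbying expenditures: $2,300 + $7,100 + $11,300 + $10,800 + $6,200 + $6,000 + $9,200 + $11,500 + $6,900 = $71,300 (> $68,000).
Total hours of lobbying contact: 20 + 58 + 47 + 25 + 45 + 55 + 39 + 50 + 54 = 393 (> 370).
The test is 'and': both thresholds are exceeded.

Yes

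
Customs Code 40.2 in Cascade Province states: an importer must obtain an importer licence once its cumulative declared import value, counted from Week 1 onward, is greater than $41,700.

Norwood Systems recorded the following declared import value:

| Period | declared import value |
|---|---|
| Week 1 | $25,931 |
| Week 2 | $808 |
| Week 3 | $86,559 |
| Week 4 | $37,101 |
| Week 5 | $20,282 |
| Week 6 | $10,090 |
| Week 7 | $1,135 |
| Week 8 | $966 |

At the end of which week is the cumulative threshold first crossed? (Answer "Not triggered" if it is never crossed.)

Through Week 1: $25,931
Through Week 2: $26,739
Through Week 3: $113,298 ← exceeds threshold

Week 3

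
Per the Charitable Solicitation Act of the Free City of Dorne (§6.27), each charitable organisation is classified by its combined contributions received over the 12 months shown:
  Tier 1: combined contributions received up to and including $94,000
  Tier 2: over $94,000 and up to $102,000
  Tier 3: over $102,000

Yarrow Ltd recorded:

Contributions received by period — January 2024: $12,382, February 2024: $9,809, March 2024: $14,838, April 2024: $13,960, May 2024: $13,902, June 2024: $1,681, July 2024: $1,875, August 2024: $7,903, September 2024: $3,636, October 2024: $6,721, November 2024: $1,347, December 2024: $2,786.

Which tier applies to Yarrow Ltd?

Combined contributions received: $12,382 + $9,809 + $14,838 + $13,960 + $13,902 + $1,681 + $1,875 + $7,903 + $3,636 + $6,721 + $1,347 + $2,786 = $90,840.
$90,840 ≤ $94,000, so Tier 1 applies.

Tier 1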